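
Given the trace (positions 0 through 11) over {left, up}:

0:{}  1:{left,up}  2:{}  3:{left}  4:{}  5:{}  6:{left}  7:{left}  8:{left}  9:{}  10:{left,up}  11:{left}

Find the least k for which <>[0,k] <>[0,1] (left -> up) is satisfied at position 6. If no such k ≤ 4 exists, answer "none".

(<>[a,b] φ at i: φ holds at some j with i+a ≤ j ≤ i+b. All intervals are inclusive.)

2

Scan j = 6,7,… for <>[0,1] (left -> up):
  j=6: fails
  j=7: fails
  j=8: holds
First hit at j=8, so smallest k = 8-6 = 2.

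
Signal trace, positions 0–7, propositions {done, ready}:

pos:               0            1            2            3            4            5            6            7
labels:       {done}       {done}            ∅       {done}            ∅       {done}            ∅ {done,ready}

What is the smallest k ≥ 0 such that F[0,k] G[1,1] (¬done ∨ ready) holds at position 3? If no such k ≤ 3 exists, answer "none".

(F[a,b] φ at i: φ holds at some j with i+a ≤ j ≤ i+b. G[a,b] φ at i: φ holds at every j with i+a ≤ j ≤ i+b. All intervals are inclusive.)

0

Scan j = 3,4,… for G[1,1] (¬done ∨ ready):
  j=3: holds
First hit at j=3, so smallest k = 3-3 = 0.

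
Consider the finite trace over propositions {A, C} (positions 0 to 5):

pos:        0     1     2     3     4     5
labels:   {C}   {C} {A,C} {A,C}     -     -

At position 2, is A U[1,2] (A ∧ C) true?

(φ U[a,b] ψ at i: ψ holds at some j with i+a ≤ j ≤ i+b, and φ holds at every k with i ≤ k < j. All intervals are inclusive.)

Yes

Need some j in [3,4] with (A ∧ C), and A at every k in [2,j-1].
  j=3: (A ∧ C) holds; A holds at every k in [2,2] → satisfied.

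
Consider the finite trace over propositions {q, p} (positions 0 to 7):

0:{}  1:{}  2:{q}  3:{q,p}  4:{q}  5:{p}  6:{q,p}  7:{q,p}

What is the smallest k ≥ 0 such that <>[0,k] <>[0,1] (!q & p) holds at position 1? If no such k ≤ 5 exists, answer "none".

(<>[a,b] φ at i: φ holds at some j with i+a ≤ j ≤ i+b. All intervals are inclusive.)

3

Scan j = 1,2,… for <>[0,1] (!q & p):
  j=1: fails
  j=2: fails
  j=3: fails
  j=4: holds
First hit at j=4, so smallest k = 4-1 = 3.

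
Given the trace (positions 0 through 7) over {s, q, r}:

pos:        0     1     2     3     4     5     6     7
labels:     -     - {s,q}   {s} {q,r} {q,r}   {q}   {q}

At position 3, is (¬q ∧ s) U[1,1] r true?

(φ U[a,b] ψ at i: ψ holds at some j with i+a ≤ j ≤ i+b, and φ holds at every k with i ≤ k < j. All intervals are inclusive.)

Need some j in [4,4] with r, and (¬q ∧ s) at every k in [3,j-1].
  j=4: r holds; (¬q ∧ s) holds at every k in [3,3] → satisfied.

Yes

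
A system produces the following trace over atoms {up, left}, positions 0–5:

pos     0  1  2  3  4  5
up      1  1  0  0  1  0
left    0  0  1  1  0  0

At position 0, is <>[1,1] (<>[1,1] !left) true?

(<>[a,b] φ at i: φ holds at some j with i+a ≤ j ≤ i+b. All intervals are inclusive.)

Check <>[1,1] !left at each j in [1,1]:
  j=1: fails (none in [2,2])
No position in the window satisfies it → formula fails.

False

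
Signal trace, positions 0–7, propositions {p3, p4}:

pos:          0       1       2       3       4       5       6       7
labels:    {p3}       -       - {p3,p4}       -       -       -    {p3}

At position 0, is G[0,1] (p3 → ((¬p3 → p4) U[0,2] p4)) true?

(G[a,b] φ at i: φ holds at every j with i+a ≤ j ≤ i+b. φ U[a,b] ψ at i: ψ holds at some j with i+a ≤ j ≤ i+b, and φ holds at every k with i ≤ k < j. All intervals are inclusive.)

No

Check (p3 → ((¬p3 → p4) U[0,2] p4)) at every j in [0,1]:
  j=0: antecedent true; consequent fails → ✗
  j=1: antecedent false → ✓
Fails at j=0 → formula fails.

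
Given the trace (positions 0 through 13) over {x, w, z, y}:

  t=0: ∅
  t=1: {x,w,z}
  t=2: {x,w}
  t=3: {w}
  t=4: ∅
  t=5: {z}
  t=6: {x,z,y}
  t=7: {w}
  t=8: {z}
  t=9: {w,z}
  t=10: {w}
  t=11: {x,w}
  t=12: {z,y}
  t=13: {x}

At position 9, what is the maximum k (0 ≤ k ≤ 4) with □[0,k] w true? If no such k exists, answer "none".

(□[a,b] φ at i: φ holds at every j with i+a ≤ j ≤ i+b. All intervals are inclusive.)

w must hold from j=9 onward; find where it first fails.
  j=9: holds
  j=10: holds
  j=11: holds
  j=12: fails
Holds on [9,11], so largest k = 2.

2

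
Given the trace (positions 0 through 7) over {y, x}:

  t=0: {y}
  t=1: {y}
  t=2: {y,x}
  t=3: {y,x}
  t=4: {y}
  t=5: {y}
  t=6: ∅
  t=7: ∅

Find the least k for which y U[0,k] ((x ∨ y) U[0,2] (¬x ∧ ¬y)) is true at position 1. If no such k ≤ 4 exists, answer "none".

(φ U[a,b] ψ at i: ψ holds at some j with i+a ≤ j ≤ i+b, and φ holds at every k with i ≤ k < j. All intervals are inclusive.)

Need earliest j ≥ 1 with ((x ∨ y) U[0,2] (¬x ∧ ¬y)), and y at every k in [1,j-1].
  j=1: rhs fails.
  j=2: rhs fails.
  j=3: rhs fails.
  j=4: rhs holds; lhs holds on [1,3]. k = 3.

3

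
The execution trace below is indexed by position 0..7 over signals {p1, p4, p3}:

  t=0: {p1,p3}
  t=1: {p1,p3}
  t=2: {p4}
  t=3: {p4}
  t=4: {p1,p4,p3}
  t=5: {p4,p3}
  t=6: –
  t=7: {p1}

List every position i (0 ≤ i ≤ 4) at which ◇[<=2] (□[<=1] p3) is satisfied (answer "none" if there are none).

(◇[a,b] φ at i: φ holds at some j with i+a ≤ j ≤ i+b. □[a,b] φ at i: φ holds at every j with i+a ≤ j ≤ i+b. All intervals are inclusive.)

Evaluate at each i in [0,4]:
  i=0: ✓ (witness j=0)
  i=1: ✗ (none in [1,3])
  i=2: ✓ (witness j=4)
  i=3: ✓ (witness j=4)
  i=4: ✓ (witness j=4)

0, 2, 3, 4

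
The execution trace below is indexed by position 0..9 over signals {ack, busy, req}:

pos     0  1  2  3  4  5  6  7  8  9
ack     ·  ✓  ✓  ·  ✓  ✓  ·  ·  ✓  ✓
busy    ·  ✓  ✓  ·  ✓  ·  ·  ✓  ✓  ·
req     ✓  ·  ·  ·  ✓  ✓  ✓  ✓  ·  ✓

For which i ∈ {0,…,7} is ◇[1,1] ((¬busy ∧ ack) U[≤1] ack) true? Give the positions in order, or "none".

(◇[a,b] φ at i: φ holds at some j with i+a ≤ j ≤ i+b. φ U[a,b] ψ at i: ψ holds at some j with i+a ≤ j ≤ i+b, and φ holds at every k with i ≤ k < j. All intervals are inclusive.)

0, 1, 3, 4, 7

Evaluate at each i in [0,7]:
  i=0: ✓ (witness j=1)
  i=1: ✓ (witness j=2)
  i=2: ✗ (none in [3,3])
  i=3: ✓ (witness j=4)
  i=4: ✓ (witness j=5)
  i=5: ✗ (none in [6,6])
  i=6: ✗ (none in [7,7])
  i=7: ✓ (witness j=8)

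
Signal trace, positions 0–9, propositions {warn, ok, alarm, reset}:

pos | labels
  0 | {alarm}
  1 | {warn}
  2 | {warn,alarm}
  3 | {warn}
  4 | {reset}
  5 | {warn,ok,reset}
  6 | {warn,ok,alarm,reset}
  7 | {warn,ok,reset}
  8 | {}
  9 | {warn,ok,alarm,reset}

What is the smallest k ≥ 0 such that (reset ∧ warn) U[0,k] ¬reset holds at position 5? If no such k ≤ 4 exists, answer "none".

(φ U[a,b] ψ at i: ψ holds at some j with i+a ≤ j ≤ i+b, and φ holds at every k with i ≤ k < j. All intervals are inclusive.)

Need earliest j ≥ 5 with ¬reset, and (reset ∧ warn) at every k in [5,j-1].
  j=5: rhs fails.
  j=6: rhs fails.
  j=7: rhs fails.
  j=8: rhs holds; lhs holds on [5,7]. k = 3.

3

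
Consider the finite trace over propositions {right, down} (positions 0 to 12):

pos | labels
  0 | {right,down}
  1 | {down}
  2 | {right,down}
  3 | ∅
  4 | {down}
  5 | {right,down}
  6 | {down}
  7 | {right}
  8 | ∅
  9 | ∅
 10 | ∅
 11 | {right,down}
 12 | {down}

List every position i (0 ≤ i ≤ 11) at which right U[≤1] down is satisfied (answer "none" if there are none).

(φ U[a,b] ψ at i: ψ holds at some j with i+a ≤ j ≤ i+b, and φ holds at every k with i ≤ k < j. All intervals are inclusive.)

Evaluate at each i in [0,11]:
  i=0: ✓ (rhs at j=0)
  i=1: ✓ (rhs at j=1)
  i=2: ✓ (rhs at j=2)
  i=3: ✗ (lhs fails at k=3 before rhs at j=4)
  i=4: ✓ (rhs at j=4)
  i=5: ✓ (rhs at j=5)
  i=6: ✓ (rhs at j=6)
  i=7: ✗ (no rhs in [7,8])
  i=8: ✗ (no rhs in [8,9])
  i=9: ✗ (no rhs in [9,10])
  i=10: ✗ (lhs fails at k=10 before rhs at j=11)
  i=11: ✓ (rhs at j=11)

0, 1, 2, 4, 5, 6, 11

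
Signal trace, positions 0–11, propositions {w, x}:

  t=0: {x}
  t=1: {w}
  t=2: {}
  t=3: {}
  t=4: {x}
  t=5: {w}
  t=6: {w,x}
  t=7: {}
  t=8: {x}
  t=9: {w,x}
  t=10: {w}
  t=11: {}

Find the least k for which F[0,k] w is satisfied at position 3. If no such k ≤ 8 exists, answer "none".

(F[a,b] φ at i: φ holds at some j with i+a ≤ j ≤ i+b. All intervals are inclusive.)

Scan j = 3,4,… for w:
  j=3: fails
  j=4: fails
  j=5: holds
First hit at j=5, so smallest k = 5-3 = 2.

2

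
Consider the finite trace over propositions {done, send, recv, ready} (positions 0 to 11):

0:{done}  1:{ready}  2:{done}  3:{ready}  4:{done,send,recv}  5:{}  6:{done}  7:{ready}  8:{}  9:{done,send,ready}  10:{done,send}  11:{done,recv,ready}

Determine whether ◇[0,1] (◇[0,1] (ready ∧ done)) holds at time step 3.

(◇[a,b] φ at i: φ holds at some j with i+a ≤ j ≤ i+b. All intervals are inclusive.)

No

Check ◇[0,1] (ready ∧ done) at each j in [3,4]:
  j=3: fails (none in [3,4])
  j=4: fails (none in [4,5])
No position in the window satisfies it → formula fails.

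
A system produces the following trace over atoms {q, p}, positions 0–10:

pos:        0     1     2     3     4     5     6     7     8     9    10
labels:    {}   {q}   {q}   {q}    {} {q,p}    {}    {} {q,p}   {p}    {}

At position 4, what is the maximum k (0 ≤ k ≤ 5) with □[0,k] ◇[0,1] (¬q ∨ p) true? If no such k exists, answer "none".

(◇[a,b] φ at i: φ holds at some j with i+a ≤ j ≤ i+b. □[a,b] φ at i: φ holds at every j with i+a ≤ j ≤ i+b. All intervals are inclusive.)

5

◇[0,1] (¬q ∨ p) must hold from j=4 onward; find where it first fails.
  j=4: holds
  j=5: holds
  j=6: holds
  j=7: holds
  j=8: holds
  j=9: holds
Holds through j=9; largest k = 5.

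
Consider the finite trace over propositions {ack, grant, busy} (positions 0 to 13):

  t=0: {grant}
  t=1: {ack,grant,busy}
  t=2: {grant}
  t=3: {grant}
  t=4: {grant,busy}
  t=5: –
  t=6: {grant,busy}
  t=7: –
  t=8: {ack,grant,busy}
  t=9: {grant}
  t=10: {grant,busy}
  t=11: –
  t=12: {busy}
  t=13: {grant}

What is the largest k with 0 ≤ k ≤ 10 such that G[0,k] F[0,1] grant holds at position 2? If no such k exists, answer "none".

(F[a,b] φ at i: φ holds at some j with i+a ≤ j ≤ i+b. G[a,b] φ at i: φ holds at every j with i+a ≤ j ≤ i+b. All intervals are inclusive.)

F[0,1] grant must hold from j=2 onward; find where it first fails.
  j=2: holds
  j=3: holds
  j=4: holds
  j=5: holds
  j=6: holds
  j=7: holds
  j=8: holds
  j=9: holds
  j=10: holds
  j=11: fails
Holds on [2,10], so largest k = 8.

8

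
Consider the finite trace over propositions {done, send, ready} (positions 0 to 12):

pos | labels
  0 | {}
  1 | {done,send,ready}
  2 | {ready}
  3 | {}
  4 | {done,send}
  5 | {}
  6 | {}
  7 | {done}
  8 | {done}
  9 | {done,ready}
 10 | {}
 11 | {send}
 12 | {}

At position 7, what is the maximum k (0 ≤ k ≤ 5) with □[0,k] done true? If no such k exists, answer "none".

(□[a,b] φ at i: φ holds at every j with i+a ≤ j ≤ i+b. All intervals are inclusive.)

2

done must hold from j=7 onward; find where it first fails.
  j=7: holds
  j=8: holds
  j=9: holds
  j=10: fails
Holds on [7,9], so largest k = 2.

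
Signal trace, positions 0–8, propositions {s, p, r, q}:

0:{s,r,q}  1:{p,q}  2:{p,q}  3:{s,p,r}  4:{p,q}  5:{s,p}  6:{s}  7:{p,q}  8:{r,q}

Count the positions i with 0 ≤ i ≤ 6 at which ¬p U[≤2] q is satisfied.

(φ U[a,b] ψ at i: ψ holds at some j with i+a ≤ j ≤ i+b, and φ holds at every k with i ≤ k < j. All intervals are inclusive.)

5

Evaluate at each i in [0,6]:
  i=0: ✓ (rhs at j=0)
  i=1: ✓ (rhs at j=1)
  i=2: ✓ (rhs at j=2)
  i=3: ✗ (lhs fails at k=3 before rhs at j=4)
  i=4: ✓ (rhs at j=4)
  i=5: ✗ (lhs fails at k=5 before rhs at j=7)
  i=6: ✓ (rhs at j=7; lhs holds on [6,6])
Positions where it holds: {0, 1, 2, 4, 6} → 5.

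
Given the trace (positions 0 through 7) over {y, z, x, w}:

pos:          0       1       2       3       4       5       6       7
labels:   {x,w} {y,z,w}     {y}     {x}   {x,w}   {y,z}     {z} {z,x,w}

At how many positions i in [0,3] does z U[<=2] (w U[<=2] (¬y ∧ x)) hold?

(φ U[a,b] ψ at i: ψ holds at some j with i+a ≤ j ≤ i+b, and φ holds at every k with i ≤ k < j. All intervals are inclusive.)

2

Evaluate at each i in [0,3]:
  i=0: ✓ (rhs at j=0)
  i=1: ✗ (lhs fails at k=2 before rhs at j=3)
  i=2: ✗ (lhs fails at k=2 before rhs at j=3)
  i=3: ✓ (rhs at j=3)
Positions where it holds: {0, 3} → 2.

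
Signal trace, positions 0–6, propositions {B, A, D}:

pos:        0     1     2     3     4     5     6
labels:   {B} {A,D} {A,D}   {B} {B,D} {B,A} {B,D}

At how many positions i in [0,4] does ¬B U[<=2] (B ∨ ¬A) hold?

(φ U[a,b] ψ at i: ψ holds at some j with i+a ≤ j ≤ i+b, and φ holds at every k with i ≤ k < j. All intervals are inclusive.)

Evaluate at each i in [0,4]:
  i=0: ✓ (rhs at j=0)
  i=1: ✓ (rhs at j=3; lhs holds on [1,2])
  i=2: ✓ (rhs at j=3; lhs holds on [2,2])
  i=3: ✓ (rhs at j=3)
  i=4: ✓ (rhs at j=4)
Positions where it holds: {0, 1, 2, 3, 4} → 5.

5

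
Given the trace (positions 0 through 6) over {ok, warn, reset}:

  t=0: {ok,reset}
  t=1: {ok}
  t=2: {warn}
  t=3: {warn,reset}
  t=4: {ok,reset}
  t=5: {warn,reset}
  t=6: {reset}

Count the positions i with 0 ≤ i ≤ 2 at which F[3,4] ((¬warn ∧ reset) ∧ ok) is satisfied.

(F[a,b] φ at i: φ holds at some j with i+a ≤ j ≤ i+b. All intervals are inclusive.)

2

Evaluate at each i in [0,2]:
  i=0: ✓ (witness j=4)
  i=1: ✓ (witness j=4)
  i=2: ✗ (none in [5,6])
Positions where it holds: {0, 1} → 2.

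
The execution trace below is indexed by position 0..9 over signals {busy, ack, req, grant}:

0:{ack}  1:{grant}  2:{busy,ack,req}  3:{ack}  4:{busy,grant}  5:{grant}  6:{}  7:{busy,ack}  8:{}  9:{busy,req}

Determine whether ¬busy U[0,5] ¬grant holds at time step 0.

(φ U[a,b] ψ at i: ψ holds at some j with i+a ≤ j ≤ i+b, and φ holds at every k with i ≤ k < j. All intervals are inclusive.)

Yes

Need some j in [0,5] with ¬grant, and ¬busy at every k in [0,j-1].
  j=0: ¬grant holds; no prefix to check → satisfied.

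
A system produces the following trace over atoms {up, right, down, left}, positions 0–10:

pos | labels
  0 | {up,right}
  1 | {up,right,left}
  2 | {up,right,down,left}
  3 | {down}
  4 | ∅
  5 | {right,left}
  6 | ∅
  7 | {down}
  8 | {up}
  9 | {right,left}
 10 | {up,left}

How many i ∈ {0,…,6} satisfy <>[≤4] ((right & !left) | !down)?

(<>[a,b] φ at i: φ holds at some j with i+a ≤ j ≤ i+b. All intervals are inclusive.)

Evaluate at each i in [0,6]:
  i=0: ✓ (witness j=0)
  i=1: ✓ (witness j=1)
  i=2: ✓ (witness j=4)
  i=3: ✓ (witness j=4)
  i=4: ✓ (witness j=4)
  i=5: ✓ (witness j=5)
  i=6: ✓ (witness j=6)
Positions where it holds: {0, 1, 2, 3, 4, 5, 6} → 7.

7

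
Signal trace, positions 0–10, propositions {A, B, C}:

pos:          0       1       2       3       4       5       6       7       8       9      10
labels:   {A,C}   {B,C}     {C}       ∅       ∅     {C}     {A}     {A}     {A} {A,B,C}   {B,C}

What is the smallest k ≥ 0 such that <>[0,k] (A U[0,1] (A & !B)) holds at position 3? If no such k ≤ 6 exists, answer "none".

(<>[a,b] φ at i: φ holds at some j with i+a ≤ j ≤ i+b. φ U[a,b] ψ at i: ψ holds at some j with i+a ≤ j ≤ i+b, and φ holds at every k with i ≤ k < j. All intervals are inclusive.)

Scan j = 3,4,… for (A U[0,1] (A & !B)):
  j=3: fails
  j=4: fails
  j=5: fails
  j=6: holds
First hit at j=6, so smallest k = 6-3 = 3.

3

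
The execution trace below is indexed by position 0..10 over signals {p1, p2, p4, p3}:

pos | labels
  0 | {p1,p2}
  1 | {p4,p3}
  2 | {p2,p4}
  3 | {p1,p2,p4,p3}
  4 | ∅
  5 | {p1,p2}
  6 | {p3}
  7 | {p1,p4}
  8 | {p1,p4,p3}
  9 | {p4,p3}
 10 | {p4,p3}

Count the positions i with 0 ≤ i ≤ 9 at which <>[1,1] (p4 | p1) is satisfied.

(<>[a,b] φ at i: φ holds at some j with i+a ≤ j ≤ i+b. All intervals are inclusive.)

8

Evaluate at each i in [0,9]:
  i=0: ✓ (witness j=1)
  i=1: ✓ (witness j=2)
  i=2: ✓ (witness j=3)
  i=3: ✗ (none in [4,4])
  i=4: ✓ (witness j=5)
  i=5: ✗ (none in [6,6])
  i=6: ✓ (witness j=7)
  i=7: ✓ (witness j=8)
  i=8: ✓ (witness j=9)
  i=9: ✓ (witness j=10)
Positions where it holds: {0, 1, 2, 4, 6, 7, 8, 9} → 8.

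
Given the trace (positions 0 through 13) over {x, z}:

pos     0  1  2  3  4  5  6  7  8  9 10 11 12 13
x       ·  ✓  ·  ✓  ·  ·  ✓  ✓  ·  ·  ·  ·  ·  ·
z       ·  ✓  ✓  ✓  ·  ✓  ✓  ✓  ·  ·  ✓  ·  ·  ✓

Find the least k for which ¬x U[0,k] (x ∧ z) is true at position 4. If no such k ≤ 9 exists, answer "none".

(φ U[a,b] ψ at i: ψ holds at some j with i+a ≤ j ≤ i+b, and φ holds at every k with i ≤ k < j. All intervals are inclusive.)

Need earliest j ≥ 4 with (x ∧ z), and ¬x at every k in [4,j-1].
  j=4: rhs fails.
  j=5: rhs fails.
  j=6: rhs holds; lhs holds on [4,5]. k = 2.

2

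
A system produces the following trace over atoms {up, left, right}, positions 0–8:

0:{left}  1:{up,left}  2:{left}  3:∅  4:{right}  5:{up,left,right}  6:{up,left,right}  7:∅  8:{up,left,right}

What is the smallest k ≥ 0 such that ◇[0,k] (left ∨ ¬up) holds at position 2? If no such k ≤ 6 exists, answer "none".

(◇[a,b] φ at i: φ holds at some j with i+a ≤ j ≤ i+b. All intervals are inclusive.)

Scan j = 2,3,… for (left ∨ ¬up):
  j=2: holds
First hit at j=2, so smallest k = 2-2 = 0.

0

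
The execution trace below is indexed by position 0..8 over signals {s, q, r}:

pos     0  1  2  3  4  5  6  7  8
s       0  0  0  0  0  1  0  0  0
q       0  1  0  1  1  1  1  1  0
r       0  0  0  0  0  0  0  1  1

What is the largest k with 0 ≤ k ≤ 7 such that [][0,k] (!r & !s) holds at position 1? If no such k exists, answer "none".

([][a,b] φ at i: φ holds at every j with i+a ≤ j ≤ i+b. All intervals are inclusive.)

3

(!r & !s) must hold from j=1 onward; find where it first fails.
  j=1: holds
  j=2: holds
  j=3: holds
  j=4: holds
  j=5: fails
Holds on [1,4], so largest k = 3.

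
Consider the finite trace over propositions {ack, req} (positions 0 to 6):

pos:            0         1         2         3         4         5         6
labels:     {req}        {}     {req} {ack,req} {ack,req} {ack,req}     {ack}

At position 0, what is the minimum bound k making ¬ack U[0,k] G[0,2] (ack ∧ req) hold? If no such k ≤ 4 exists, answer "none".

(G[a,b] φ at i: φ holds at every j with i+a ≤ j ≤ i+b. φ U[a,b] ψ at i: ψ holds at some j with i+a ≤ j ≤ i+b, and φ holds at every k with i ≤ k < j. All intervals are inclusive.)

Need earliest j ≥ 0 with G[0,2] (ack ∧ req), and ¬ack at every k in [0,j-1].
  j=0: rhs fails.
  j=1: rhs fails.
  j=2: rhs fails.
  j=3: rhs holds; lhs holds on [0,2]. k = 3.

3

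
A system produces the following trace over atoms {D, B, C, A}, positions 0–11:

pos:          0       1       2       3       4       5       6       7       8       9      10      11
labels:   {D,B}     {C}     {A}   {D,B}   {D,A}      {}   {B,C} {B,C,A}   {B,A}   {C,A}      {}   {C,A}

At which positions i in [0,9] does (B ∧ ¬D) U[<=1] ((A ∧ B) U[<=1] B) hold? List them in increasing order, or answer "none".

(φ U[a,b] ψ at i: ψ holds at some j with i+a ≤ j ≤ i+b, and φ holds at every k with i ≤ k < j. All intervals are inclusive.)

0, 3, 6, 7, 8

Evaluate at each i in [0,9]:
  i=0: ✓ (rhs at j=0)
  i=1: ✗ (no rhs in [1,2])
  i=2: ✗ (lhs fails at k=2 before rhs at j=3)
  i=3: ✓ (rhs at j=3)
  i=4: ✗ (no rhs in [4,5])
  i=5: ✗ (lhs fails at k=5 before rhs at j=6)
  i=6: ✓ (rhs at j=6)
  i=7: ✓ (rhs at j=7)
  i=8: ✓ (rhs at j=8)
  i=9: ✗ (no rhs in [9,10])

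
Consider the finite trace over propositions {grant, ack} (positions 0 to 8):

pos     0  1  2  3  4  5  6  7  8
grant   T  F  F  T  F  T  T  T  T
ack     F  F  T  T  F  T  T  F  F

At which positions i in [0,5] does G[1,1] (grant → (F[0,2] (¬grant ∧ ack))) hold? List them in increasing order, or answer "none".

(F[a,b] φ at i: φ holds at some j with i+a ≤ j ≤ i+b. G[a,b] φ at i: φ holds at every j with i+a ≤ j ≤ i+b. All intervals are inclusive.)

Evaluate at each i in [0,5]:
  i=0: ✓ (all of [1,1])
  i=1: ✓ (all of [2,2])
  i=2: ✗ (fails at j=3)
  i=3: ✓ (all of [4,4])
  i=4: ✗ (fails at j=5)
  i=5: ✗ (fails at j=6)

0, 1, 3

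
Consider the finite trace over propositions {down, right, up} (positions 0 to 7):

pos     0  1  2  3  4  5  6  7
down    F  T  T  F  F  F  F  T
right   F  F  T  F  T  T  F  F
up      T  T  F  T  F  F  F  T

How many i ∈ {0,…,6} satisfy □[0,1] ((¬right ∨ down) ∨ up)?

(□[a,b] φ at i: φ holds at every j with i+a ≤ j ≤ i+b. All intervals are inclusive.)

4

Evaluate at each i in [0,6]:
  i=0: ✓ (all of [0,1])
  i=1: ✓ (all of [1,2])
  i=2: ✓ (all of [2,3])
  i=3: ✗ (fails at j=4)
  i=4: ✗ (fails at j=4)
  i=5: ✗ (fails at j=5)
  i=6: ✓ (all of [6,7])
Positions where it holds: {0, 1, 2, 6} → 4.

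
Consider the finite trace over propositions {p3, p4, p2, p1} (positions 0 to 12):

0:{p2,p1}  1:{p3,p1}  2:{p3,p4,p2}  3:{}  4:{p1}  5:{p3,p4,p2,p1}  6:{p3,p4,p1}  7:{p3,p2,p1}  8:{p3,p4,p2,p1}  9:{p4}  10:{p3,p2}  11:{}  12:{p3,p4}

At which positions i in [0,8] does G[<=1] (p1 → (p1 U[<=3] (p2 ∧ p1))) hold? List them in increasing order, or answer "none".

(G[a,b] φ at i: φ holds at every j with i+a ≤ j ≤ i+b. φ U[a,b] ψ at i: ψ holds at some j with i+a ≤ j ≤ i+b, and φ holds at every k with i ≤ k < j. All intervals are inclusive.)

Evaluate at each i in [0,8]:
  i=0: ✗ (fails at j=1)
  i=1: ✗ (fails at j=1)
  i=2: ✓ (all of [2,3])
  i=3: ✓ (all of [3,4])
  i=4: ✓ (all of [4,5])
  i=5: ✓ (all of [5,6])
  i=6: ✓ (all of [6,7])
  i=7: ✓ (all of [7,8])
  i=8: ✓ (all of [8,9])

2, 3, 4, 5, 6, 7, 8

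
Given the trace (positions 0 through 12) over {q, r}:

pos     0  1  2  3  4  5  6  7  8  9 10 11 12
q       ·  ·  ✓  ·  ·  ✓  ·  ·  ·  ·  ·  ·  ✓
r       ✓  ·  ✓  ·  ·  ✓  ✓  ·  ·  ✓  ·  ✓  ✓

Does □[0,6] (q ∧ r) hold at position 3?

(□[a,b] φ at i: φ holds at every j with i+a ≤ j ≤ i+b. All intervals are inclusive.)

Does not hold

Check (q ∧ r) at every j in [3,9]:
  j=3: false
  j=4: false
  j=5: true
  j=6: false
  j=7: false
  j=8: false
  j=9: false
Fails at j=3 → formula fails.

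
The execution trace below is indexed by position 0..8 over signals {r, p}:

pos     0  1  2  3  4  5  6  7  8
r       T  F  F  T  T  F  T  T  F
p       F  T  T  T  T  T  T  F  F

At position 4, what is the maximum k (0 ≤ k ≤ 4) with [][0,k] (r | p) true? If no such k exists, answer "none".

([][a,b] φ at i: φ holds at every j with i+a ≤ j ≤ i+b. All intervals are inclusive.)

(r | p) must hold from j=4 onward; find where it first fails.
  j=4: holds
  j=5: holds
  j=6: holds
  j=7: holds
  j=8: fails
Holds on [4,7], so largest k = 3.

3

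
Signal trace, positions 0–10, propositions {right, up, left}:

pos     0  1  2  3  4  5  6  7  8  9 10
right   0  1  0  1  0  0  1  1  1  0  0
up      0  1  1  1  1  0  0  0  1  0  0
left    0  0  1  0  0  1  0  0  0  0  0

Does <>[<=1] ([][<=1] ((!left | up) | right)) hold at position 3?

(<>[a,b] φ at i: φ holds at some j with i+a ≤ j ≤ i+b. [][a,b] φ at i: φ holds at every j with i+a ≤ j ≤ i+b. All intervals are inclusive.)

Check [][<=1] ((!left | up) | right) at each j in [3,4]:
  j=3: holds on [3,4]
  j=4: fails at 5
Found at j=3 → formula holds.

True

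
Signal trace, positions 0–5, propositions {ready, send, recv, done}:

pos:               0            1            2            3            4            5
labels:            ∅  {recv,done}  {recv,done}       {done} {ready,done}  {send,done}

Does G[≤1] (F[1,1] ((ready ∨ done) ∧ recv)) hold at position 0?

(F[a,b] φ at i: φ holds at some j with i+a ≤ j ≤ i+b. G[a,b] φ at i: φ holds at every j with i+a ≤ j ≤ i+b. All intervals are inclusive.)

True

Check F[1,1] ((ready ∨ done) ∧ recv) at every j in [0,1]:
  j=0: holds (witness at 1)
  j=1: holds (witness at 2)
All positions satisfy it → formula holds.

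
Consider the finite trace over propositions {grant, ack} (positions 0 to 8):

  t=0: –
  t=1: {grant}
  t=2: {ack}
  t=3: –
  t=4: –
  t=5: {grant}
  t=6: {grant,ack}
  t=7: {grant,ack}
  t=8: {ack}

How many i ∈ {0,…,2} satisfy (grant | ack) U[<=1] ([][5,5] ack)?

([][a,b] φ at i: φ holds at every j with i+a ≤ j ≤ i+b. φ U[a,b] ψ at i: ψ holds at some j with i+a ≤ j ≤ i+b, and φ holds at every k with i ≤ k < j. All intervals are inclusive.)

2

Evaluate at each i in [0,2]:
  i=0: ✗ (lhs fails at k=0 before rhs at j=1)
  i=1: ✓ (rhs at j=1)
  i=2: ✓ (rhs at j=2)
Positions where it holds: {1, 2} → 2.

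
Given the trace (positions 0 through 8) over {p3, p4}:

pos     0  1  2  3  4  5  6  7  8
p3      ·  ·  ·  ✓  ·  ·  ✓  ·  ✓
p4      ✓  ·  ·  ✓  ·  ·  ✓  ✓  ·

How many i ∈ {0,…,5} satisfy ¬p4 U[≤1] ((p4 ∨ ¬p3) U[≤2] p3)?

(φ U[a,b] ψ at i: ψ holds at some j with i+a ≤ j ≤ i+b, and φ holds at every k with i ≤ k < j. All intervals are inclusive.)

Evaluate at each i in [0,5]:
  i=0: ✗ (lhs fails at k=0 before rhs at j=1)
  i=1: ✓ (rhs at j=1)
  i=2: ✓ (rhs at j=2)
  i=3: ✓ (rhs at j=3)
  i=4: ✓ (rhs at j=4)
  i=5: ✓ (rhs at j=5)
Positions where it holds: {1, 2, 3, 4, 5} → 5.

5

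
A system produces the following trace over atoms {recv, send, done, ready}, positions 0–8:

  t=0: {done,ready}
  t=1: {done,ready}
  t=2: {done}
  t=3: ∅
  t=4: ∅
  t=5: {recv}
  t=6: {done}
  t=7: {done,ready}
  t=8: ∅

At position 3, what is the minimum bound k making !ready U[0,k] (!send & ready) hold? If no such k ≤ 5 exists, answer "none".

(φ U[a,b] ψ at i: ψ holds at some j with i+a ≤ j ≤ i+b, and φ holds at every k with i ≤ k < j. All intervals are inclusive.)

Need earliest j ≥ 3 with (!send & ready), and !ready at every k in [3,j-1].
  j=3: rhs fails.
  j=4: rhs fails.
  j=5: rhs fails.
  j=6: rhs fails.
  j=7: rhs holds; lhs holds on [3,6]. k = 4.

4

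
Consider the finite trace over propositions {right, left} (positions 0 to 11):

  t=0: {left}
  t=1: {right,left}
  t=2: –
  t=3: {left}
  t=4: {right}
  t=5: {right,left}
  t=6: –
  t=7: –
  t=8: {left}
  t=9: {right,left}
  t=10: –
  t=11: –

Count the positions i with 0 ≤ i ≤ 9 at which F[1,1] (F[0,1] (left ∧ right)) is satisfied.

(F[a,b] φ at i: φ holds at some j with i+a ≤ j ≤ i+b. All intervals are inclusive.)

Evaluate at each i in [0,9]:
  i=0: ✓ (witness j=1)
  i=1: ✗ (none in [2,2])
  i=2: ✗ (none in [3,3])
  i=3: ✓ (witness j=4)
  i=4: ✓ (witness j=5)
  i=5: ✗ (none in [6,6])
  i=6: ✗ (none in [7,7])
  i=7: ✓ (witness j=8)
  i=8: ✓ (witness j=9)
  i=9: ✗ (none in [10,10])
Positions where it holds: {0, 3, 4, 7, 8} → 5.

5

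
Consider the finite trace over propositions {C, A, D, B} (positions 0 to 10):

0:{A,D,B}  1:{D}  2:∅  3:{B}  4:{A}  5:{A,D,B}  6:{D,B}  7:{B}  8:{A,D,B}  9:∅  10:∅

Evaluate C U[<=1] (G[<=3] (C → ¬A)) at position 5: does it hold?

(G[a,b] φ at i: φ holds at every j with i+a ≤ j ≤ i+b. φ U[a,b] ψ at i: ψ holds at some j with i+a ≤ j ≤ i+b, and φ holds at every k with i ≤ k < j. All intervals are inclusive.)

Need some j in [5,6] with G[<=3] (C → ¬A), and C at every k in [5,j-1].
  j=5: G[<=3] (C → ¬A) holds; no prefix to check → satisfied.

True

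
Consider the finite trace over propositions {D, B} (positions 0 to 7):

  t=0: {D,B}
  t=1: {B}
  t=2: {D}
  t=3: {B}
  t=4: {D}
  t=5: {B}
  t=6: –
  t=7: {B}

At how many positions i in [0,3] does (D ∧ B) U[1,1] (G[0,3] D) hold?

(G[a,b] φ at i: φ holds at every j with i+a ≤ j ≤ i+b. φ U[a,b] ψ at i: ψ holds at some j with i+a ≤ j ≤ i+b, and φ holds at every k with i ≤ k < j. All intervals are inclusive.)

0

Evaluate at each i in [0,3]:
  i=0: ✗ (no rhs in [1,1])
  i=1: ✗ (no rhs in [2,2])
  i=2: ✗ (no rhs in [3,3])
  i=3: ✗ (no rhs in [4,4])
Positions where it holds: {} → 0.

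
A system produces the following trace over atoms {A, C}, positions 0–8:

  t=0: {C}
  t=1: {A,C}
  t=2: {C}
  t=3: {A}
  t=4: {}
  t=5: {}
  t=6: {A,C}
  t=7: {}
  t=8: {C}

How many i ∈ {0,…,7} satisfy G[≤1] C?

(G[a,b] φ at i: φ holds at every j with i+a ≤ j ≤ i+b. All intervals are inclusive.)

2

Evaluate at each i in [0,7]:
  i=0: ✓ (all of [0,1])
  i=1: ✓ (all of [1,2])
  i=2: ✗ (fails at j=3)
  i=3: ✗ (fails at j=3)
  i=4: ✗ (fails at j=4)
  i=5: ✗ (fails at j=5)
  i=6: ✗ (fails at j=7)
  i=7: ✗ (fails at j=7)
Positions where it holds: {0, 1} → 2.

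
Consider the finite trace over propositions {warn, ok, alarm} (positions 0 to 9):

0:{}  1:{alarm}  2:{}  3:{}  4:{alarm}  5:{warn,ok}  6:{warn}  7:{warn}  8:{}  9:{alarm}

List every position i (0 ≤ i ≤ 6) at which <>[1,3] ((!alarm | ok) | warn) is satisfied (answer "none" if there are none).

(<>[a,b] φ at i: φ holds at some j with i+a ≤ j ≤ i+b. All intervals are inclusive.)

Evaluate at each i in [0,6]:
  i=0: ✓ (witness j=2)
  i=1: ✓ (witness j=2)
  i=2: ✓ (witness j=3)
  i=3: ✓ (witness j=5)
  i=4: ✓ (witness j=5)
  i=5: ✓ (witness j=6)
  i=6: ✓ (witness j=7)

0, 1, 2, 3, 4, 5, 6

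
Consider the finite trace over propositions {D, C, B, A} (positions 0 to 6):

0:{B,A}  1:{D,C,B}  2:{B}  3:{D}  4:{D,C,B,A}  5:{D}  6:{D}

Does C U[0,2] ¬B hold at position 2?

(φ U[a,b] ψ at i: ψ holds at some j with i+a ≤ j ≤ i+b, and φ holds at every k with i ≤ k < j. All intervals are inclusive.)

False

Need some j in [2,4] with ¬B, and C at every k in [2,j-1].
  j=2: ¬B false.
  j=3: ¬B holds, but C fails at k=2 → not this j.
  j=4: ¬B false.
No j in the window works → until fails.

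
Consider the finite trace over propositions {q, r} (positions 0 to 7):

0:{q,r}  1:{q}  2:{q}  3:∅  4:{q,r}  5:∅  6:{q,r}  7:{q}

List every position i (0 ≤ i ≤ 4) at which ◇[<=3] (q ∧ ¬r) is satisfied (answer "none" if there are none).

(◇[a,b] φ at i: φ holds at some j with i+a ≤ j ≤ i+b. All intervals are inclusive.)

Evaluate at each i in [0,4]:
  i=0: ✓ (witness j=1)
  i=1: ✓ (witness j=1)
  i=2: ✓ (witness j=2)
  i=3: ✗ (none in [3,6])
  i=4: ✓ (witness j=7)

0, 1, 2, 4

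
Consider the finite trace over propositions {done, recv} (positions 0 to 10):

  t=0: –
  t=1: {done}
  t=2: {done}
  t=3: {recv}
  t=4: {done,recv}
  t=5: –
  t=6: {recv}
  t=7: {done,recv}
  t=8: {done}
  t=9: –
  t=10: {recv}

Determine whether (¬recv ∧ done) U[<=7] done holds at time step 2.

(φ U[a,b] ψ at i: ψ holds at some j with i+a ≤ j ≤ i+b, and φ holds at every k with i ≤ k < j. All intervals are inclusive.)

Holds

Need some j in [2,9] with done, and (¬recv ∧ done) at every k in [2,j-1].
  j=2: done holds; no prefix to check → satisfied.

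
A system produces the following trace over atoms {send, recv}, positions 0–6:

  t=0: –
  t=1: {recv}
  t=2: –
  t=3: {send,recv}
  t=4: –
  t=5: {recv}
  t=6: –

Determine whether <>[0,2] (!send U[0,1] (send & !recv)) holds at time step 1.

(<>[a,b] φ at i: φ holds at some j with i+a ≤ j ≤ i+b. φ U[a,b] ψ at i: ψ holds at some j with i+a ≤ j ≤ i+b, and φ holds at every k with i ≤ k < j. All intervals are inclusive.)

False

Check (!send U[0,1] (send & !recv)) at each j in [1,3]:
  j=1: fails
  j=2: fails
  j=3: fails
No position in the window satisfies it → formula fails.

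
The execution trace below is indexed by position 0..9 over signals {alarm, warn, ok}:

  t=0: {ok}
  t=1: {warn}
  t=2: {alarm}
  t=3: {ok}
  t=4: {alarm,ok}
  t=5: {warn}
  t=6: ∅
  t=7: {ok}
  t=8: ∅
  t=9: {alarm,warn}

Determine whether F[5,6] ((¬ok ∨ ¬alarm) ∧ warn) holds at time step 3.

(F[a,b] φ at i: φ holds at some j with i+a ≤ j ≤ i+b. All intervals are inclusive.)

Yes

Check ((¬ok ∨ ¬alarm) ∧ warn) at each j in [8,9]:
  j=8: false
  j=9: true
Found at j=9 → formula holds.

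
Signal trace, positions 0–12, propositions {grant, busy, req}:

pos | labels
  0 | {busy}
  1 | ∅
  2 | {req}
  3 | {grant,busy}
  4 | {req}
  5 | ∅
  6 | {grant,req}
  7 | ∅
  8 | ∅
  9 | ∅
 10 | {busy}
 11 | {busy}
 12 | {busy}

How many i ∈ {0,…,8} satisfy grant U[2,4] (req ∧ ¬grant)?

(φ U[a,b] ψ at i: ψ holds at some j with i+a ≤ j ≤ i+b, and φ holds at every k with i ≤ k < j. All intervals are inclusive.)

0

Evaluate at each i in [0,8]:
  i=0: ✗ (lhs fails at k=0 before rhs at j=2)
  i=1: ✗ (lhs fails at k=1 before rhs at j=4)
  i=2: ✗ (lhs fails at k=2 before rhs at j=4)
  i=3: ✗ (no rhs in [5,7])
  i=4: ✗ (no rhs in [6,8])
  i=5: ✗ (no rhs in [7,9])
  i=6: ✗ (no rhs in [8,10])
  i=7: ✗ (no rhs in [9,11])
  i=8: ✗ (no rhs in [10,12])
Positions where it holds: {} → 0.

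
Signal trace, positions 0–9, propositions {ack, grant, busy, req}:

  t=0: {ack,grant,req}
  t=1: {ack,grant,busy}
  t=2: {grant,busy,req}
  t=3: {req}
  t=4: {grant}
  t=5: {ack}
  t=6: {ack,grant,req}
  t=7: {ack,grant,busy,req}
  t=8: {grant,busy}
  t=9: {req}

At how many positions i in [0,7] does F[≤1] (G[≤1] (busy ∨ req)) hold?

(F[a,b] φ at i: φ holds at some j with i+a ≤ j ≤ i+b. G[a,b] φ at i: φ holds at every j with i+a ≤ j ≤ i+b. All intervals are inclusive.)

Evaluate at each i in [0,7]:
  i=0: ✓ (witness j=0)
  i=1: ✓ (witness j=1)
  i=2: ✓ (witness j=2)
  i=3: ✗ (none in [3,4])
  i=4: ✗ (none in [4,5])
  i=5: ✓ (witness j=6)
  i=6: ✓ (witness j=6)
  i=7: ✓ (witness j=7)
Positions where it holds: {0, 1, 2, 5, 6, 7} → 6.

6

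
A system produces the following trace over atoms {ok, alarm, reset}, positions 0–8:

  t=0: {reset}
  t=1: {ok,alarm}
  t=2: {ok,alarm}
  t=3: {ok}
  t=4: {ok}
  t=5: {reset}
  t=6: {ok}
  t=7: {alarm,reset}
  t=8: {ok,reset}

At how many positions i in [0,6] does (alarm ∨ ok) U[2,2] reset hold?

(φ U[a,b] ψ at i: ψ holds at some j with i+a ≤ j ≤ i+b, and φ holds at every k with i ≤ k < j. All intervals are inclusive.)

Evaluate at each i in [0,6]:
  i=0: ✗ (no rhs in [2,2])
  i=1: ✗ (no rhs in [3,3])
  i=2: ✗ (no rhs in [4,4])
  i=3: ✓ (rhs at j=5; lhs holds on [3,4])
  i=4: ✗ (no rhs in [6,6])
  i=5: ✗ (lhs fails at k=5 before rhs at j=7)
  i=6: ✓ (rhs at j=8; lhs holds on [6,7])
Positions where it holds: {3, 6} → 2.

2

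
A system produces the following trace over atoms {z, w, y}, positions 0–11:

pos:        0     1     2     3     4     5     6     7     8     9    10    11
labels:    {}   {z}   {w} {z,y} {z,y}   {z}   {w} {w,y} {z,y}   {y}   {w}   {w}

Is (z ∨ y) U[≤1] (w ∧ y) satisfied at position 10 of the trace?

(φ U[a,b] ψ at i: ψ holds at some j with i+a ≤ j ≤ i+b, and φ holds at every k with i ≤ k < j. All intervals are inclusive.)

Need some j in [10,11] with (w ∧ y), and (z ∨ y) at every k in [10,j-1].
  j=10: (w ∧ y) false.
  j=11: (w ∧ y) false.
No j in the window works → until fails.

Does not hold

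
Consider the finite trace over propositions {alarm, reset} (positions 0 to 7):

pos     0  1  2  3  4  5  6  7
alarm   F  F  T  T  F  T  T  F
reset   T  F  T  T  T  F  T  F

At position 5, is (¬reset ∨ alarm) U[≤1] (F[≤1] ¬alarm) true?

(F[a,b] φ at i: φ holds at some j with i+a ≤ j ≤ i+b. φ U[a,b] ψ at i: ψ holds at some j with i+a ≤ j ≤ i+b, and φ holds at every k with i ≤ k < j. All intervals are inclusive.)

Yes

Need some j in [5,6] with F[≤1] ¬alarm, and (¬reset ∨ alarm) at every k in [5,j-1].
  j=5: F[≤1] ¬alarm — fails (none in [5,6]).
  j=6: F[≤1] ¬alarm holds; (¬reset ∨ alarm) holds at every k in [5,5] → satisfied.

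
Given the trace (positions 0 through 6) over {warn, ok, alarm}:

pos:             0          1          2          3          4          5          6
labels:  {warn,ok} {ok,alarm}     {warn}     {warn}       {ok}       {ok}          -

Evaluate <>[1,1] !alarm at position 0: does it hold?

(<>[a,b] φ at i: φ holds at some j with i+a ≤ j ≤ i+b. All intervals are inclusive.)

Check !alarm at each j in [1,1]:
  j=1: false
No position in the window satisfies it → formula fails.

False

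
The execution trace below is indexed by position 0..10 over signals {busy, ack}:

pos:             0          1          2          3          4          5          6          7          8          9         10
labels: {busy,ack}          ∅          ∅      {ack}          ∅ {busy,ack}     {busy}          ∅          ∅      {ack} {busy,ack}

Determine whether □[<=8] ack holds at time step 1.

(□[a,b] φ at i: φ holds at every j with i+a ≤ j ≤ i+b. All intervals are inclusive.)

No

Check ack at every j in [1,9]:
  j=1: false
  j=2: false
  j=3: true
  j=4: false
  j=5: true
  j=6: false
  j=7: false
  j=8: false
  j=9: true
Fails at j=1 → formula fails.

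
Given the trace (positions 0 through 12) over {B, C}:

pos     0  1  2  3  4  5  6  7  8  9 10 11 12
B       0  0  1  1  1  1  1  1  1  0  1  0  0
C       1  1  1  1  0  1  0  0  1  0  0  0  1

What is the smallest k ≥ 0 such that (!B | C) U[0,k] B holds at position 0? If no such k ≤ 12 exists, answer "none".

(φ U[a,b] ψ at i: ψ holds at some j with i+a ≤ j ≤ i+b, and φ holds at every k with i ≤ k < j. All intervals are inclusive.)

Need earliest j ≥ 0 with B, and (!B | C) at every k in [0,j-1].
  j=0: rhs fails.
  j=1: rhs fails.
  j=2: rhs holds; lhs holds on [0,1]. k = 2.

2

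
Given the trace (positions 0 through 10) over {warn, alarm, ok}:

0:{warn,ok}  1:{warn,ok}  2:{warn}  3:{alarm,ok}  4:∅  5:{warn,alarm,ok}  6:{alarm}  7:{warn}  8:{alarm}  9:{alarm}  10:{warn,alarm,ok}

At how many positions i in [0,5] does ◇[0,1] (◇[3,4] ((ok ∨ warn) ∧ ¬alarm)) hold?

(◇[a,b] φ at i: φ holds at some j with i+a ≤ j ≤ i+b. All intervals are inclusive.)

Evaluate at each i in [0,5]:
  i=0: ✗ (none in [0,1])
  i=1: ✗ (none in [1,2])
  i=2: ✓ (witness j=3)
  i=3: ✓ (witness j=3)
  i=4: ✓ (witness j=4)
  i=5: ✗ (none in [5,6])
Positions where it holds: {2, 3, 4} → 3.

3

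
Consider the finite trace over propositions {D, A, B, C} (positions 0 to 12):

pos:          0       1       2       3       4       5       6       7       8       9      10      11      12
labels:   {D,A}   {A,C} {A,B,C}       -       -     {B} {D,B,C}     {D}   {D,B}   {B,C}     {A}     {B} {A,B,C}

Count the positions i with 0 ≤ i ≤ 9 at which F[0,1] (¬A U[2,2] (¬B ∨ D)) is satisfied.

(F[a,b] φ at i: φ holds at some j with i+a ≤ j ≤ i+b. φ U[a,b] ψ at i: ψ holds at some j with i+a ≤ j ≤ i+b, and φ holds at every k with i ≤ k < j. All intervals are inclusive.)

Evaluate at each i in [0,9]:
  i=0: ✗ (none in [0,1])
  i=1: ✗ (none in [1,2])
  i=2: ✗ (none in [2,3])
  i=3: ✓ (witness j=4)
  i=4: ✓ (witness j=4)
  i=5: ✓ (witness j=5)
  i=6: ✓ (witness j=6)
  i=7: ✓ (witness j=8)
  i=8: ✓ (witness j=8)
  i=9: ✗ (none in [9,10])
Positions where it holds: {3, 4, 5, 6, 7, 8} → 6.

6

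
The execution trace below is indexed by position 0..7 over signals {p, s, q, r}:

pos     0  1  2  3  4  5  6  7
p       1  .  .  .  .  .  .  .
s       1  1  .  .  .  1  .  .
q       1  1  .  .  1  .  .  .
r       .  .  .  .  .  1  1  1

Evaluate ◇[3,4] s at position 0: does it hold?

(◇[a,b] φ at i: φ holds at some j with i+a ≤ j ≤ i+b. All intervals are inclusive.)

Check s at each j in [3,4]:
  j=3: false
  j=4: false
No position in the window satisfies it → formula fails.

No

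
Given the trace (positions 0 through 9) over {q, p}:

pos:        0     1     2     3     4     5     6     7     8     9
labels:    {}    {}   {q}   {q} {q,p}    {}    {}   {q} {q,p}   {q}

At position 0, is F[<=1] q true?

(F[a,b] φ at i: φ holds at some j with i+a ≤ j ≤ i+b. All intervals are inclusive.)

Check q at each j in [0,1]:
  j=0: false
  j=1: false
No position in the window satisfies it → formula fails.

Does not hold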